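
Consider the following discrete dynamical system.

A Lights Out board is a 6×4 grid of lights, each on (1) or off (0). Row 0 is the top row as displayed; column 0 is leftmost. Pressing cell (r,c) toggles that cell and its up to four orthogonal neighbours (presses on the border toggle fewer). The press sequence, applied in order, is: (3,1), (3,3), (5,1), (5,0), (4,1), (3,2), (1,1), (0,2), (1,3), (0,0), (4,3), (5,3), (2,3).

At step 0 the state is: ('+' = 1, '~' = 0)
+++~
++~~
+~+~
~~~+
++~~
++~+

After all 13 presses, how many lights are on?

[0] +++~
++~~
+~+~
~~~+
++~~
++~+
[1] +++~
++~~
+++~
++++
+~~~
++~+
[2] +++~
++~~
++++
++~~
+~~+
++~+
[3] +++~
++~~
++++
++~~
++~+
~~++
[4] +++~
++~~
++++
++~~
~+~+
++++
[5] +++~
++~~
++++
+~~~
+~++
+~++
[6] +++~
++~~
++~+
++++
+~~+
+~++
[7] +~+~
~~+~
+~~+
++++
+~~+
+~++
[8] ++~+
~~~~
+~~+
++++
+~~+
+~++
[9] ++~~
~~++
+~~~
++++
+~~+
+~++
[10] ~~~~
+~++
+~~~
++++
+~~+
+~++
[11] ~~~~
+~++
+~~~
+++~
+~+~
+~+~
[12] ~~~~
+~++
+~~~
+++~
+~++
+~~+
[13] ~~~~
+~+~
+~++
++++
+~++
+~~+

14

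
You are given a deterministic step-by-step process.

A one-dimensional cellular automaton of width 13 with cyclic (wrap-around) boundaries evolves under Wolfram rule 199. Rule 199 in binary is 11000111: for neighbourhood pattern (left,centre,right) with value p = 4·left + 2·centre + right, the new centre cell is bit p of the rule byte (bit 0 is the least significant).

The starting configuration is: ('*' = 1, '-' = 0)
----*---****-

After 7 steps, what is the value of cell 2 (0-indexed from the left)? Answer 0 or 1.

0) ----*---****-
1) *****-**-***-
2) -****--*--**-
3) *-***-**-*-*-
4) *--**--*-*-*-
5) *-*-*-**-*-*-
6) *-*-*--*-*-*-
7) *-*-*-**-*-*-

1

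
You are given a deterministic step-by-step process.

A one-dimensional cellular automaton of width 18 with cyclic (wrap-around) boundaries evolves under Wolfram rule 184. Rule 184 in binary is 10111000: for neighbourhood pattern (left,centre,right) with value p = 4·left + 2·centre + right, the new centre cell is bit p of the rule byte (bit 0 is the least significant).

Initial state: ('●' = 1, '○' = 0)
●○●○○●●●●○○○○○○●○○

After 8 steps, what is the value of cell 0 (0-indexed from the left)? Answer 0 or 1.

0) ●○●○○●●●●○○○○○○●○○
1) ○●○●○●●●○●○○○○○○●○
2) ○○●○●●●○●○●○○○○○○●
3) ●○○●●●○●○●○●○○○○○○
4) ○●○●●○●○●○●○●○○○○○
5) ○○●●○●○●○●○●○●○○○○
6) ○○●○●○●○●○●○●○●○○○
7) ○○○●○●○●○●○●○●○●○○
8) ○○○○●○●○●○●○●○●○●○

0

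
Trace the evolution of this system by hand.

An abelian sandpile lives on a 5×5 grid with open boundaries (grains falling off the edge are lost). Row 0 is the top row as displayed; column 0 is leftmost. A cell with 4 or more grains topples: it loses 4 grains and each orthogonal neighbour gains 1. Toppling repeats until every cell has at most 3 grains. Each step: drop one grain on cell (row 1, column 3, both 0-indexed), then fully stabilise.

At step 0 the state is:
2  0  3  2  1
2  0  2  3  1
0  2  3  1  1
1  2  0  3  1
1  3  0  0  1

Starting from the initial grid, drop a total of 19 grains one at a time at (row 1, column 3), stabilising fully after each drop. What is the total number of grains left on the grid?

gen 0: 2  0  3  2  1
2  0  2  3  1
0  2  3  1  1
1  2  0  3  1
1  3  0  0  1
gen 1: 2  0  3  3  1
2  0  3  0  2
0  2  3  2  1
1  2  0  3  1
1  3  0  0  1
gen 2: 2  0  3  3  1
2  0  3  1  2
0  2  3  2  1
1  2  0  3  1
1  3  0  0  1
gen 3: 2  0  3  3  1
2  0  3  2  2
0  2  3  2  1
1  2  0  3  1
1  3  0  0  1
gen 4: 2  0  3  3  1
2  0  3  3  2
0  2  3  2  1
1  2  0  3  1
1  3  0  0  1
gen 5: 2  1  1  1  2
2  1  2  3  3
0  3  1  1  2
1  2  2  0  2
1  3  0  1  1
gen 6: 2  1  1  2  3
2  1  3  1  0
0  3  1  2  3
1  2  2  0  2
1  3  0  1  1
gen 7: 2  1  1  2  3
2  1  3  2  0
0  3  1  2  3
1  2  2  0  2
1  3  0  1  1
gen 8: 2  1  1  2  3
2  1  3  3  0
0  3  1  2  3
1  2  2  0  2
1  3  0  1  1
gen 9: 2  1  2  3  3
2  2  0  1  1
0  3  2  3  3
1  2  2  0  2
1  3  0  1  1
gen 10: 2  1  2  3  3
2  2  0  2  1
0  3  2  3  3
1  2  2  0  2
1  3  0  1  1
gen 11: 2  1  2  3  3
2  2  0  3  1
0  3  2  3  3
1  2  2  0  2
1  3  0  1  1
gen 12: 2  1  3  1  1
2  2  1  3  0
0  3  3  1  1
1  2  2  1  3
1  3  0  1  1
gen 13: 2  1  3  2  1
2  2  2  0  1
0  3  3  2  1
1  2  2  1  3
1  3  0  1  1
gen 14: 2  1  3  2  1
2  2  2  1  1
0  3  3  2  1
1  2  2  1  3
1  3  0  1  1
gen 15: 2  1  3  2  1
2  2  2  2  1
0  3  3  2  1
1  2  2  1  3
1  3  0  1  1
gen 16: 2  1  3  2  1
2  2  2  3  1
0  3  3  2  1
1  2  2  1  3
1  3  0  1  1
gen 17: 2  1  3  3  1
2  2  3  0  2
0  3  3  3  1
1  2  2  1  3
1  3  0  1  1
gen 18: 2  1  3  3  1
2  2  3  1  2
0  3  3  3  1
1  2  2  1  3
1  3  0  1  1
gen 19: 2  1  3  3  1
2  2  3  2  2
0  3  3  3  1
1  2  2  1  3
1  3  0  1  1

46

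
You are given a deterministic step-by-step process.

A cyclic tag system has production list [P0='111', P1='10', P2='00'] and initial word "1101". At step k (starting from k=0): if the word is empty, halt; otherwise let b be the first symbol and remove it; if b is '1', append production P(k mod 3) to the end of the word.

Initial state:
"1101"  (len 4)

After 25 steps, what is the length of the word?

gen 0: "1101"  (len 4)
gen 1: "101111"  (len 6)
gen 2: "0111110"  (len 7)
gen 3: "111110"  (len 6)
gen 4: "11110111"  (len 8)
gen 5: "111011110"  (len 9)
gen 6: "1101111000"  (len 10)
gen 7: "101111000111"  (len 12)
gen 8: "0111100011110"  (len 13)
gen 9: "111100011110"  (len 12)
gen 10: "11100011110111"  (len 14)
gen 11: "110001111011110"  (len 15)
gen 12: "1000111101111000"  (len 16)
gen 13: "000111101111000111"  (len 18)
gen 14: "00111101111000111"  (len 17)
gen 15: "0111101111000111"  (len 16)
gen 16: "111101111000111"  (len 15)
gen 17: "1110111100011110"  (len 16)
gen 18: "11011110001111000"  (len 17)
gen 19: "1011110001111000111"  (len 19)
gen 20: "01111000111100011110"  (len 20)
gen 21: "1111000111100011110"  (len 19)
gen 22: "111000111100011110111"  (len 21)
gen 23: "1100011110001111011110"  (len 22)
gen 24: "10001111000111101111000"  (len 23)
gen 25: "0001111000111101111000111"  (len 25)

25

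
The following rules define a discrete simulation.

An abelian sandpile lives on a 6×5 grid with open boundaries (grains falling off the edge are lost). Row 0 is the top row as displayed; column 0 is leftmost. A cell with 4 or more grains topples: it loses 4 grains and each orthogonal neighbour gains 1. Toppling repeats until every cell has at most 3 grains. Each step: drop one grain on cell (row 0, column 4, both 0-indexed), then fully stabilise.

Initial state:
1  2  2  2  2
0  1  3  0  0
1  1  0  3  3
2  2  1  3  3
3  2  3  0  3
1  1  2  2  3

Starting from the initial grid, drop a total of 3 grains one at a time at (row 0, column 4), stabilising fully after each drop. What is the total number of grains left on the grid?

t=0: 1  2  2  2  2
0  1  3  0  0
1  1  0  3  3
2  2  1  3  3
3  2  3  0  3
1  1  2  2  3
t=1: 1  2  2  2  3
0  1  3  0  0
1  1  0  3  3
2  2  1  3  3
3  2  3  0  3
1  1  2  2  3
t=2: 1  2  2  3  0
0  1  3  0  1
1  1  0  3  3
2  2  1  3  3
3  2  3  0  3
1  1  2  2  3
t=3: 1  2  2  3  1
0  1  3  0  1
1  1  0  3  3
2  2  1  3  3
3  2  3  0  3
1  1  2  2  3

53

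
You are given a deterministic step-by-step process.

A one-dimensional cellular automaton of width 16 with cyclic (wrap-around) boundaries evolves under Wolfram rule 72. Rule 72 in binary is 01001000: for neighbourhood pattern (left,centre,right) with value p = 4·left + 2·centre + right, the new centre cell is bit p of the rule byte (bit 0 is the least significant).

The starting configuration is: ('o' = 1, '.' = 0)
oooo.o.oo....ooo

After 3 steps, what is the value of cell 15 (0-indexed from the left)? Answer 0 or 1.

0) oooo.o.oo....ooo
1) ...o...oo....o..
2) .......oo.......
3) .......oo.......

0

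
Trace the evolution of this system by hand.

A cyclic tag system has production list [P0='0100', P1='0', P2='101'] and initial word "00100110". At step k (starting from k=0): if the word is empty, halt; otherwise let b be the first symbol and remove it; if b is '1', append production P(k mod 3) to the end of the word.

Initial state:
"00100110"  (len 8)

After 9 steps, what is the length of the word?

t=0: "00100110"  (len 8)
t=1: "0100110"  (len 7)
t=2: "100110"  (len 6)
t=3: "00110101"  (len 8)
t=4: "0110101"  (len 7)
t=5: "110101"  (len 6)
t=6: "10101101"  (len 8)
t=7: "01011010100"  (len 11)
t=8: "1011010100"  (len 10)
t=9: "011010100101"  (len 12)

12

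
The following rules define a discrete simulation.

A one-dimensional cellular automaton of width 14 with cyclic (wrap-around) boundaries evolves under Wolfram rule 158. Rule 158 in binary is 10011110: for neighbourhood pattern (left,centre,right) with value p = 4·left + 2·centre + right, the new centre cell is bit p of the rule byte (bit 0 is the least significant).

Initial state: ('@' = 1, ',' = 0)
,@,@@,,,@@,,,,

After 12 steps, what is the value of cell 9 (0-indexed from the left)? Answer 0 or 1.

1

k=0  ,@,@@,,,@@,,,,
k=1  @@,@,@,@@,@,,,
k=2  @,,@,@,@,,@@,@
k=3  ,@@@,@,@@@@,,@
k=4  ,@@,,@,@@@,@@@
k=5  ,@,@@@,@@,,@@,
k=6  @@,@@,,@,@@@,@
k=7  @,,@,@@@,@@,,@
k=8  ,@@@,@@,,@,@@@
k=9  ,@@,,@,@@@,@@,
k=10  @@,@@@,@@,,@,@
k=11  @,,@@,,@,@@@,@
k=12  ,@@@,@@@,@@,,@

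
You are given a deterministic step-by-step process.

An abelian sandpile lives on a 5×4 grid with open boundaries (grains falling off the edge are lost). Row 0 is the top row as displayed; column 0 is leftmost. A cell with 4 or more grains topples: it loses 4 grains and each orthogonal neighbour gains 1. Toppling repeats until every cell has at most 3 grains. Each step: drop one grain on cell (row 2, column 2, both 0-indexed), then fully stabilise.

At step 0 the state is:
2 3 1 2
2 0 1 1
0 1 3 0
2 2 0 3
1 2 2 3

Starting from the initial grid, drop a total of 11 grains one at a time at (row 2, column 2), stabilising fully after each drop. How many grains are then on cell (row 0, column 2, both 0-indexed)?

t=0: 2 3 1 2
2 0 1 1
0 1 3 0
2 2 0 3
1 2 2 3
t=1: 2 3 1 2
2 0 2 1
0 2 0 1
2 2 1 3
1 2 2 3
t=2: 2 3 1 2
2 0 2 1
0 2 1 1
2 2 1 3
1 2 2 3
t=3: 2 3 1 2
2 0 2 1
0 2 2 1
2 2 1 3
1 2 2 3
t=4: 2 3 1 2
2 0 2 1
0 2 3 1
2 2 1 3
1 2 2 3
t=5: 2 3 1 2
2 0 3 1
0 3 0 2
2 2 2 3
1 2 2 3
t=6: 2 3 1 2
2 0 3 1
0 3 1 2
2 2 2 3
1 2 2 3
t=7: 2 3 1 2
2 0 3 1
0 3 2 2
2 2 2 3
1 2 2 3
t=8: 2 3 1 2
2 0 3 1
0 3 3 2
2 2 2 3
1 2 2 3
t=9: 2 3 2 2
2 2 0 2
1 0 2 3
2 3 3 3
1 2 2 3
t=10: 2 3 2 2
2 2 0 2
1 0 3 3
2 3 3 3
1 2 2 3
t=11: 2 3 2 2
2 2 1 3
1 2 2 1
3 1 3 2
2 0 1 1

2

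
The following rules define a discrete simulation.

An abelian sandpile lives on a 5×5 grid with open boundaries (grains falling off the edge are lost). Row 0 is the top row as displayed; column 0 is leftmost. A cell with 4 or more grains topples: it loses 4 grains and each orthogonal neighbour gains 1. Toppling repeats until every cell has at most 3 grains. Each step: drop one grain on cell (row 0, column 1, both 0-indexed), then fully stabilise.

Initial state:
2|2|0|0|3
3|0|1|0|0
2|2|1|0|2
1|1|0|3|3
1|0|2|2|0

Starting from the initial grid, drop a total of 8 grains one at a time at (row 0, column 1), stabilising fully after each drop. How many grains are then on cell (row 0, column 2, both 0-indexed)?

2

step 0: 2|2|0|0|3
3|0|1|0|0
2|2|1|0|2
1|1|0|3|3
1|0|2|2|0
step 1: 2|3|0|0|3
3|0|1|0|0
2|2|1|0|2
1|1|0|3|3
1|0|2|2|0
step 2: 3|0|1|0|3
3|1|1|0|0
2|2|1|0|2
1|1|0|3|3
1|0|2|2|0
step 3: 3|1|1|0|3
3|1|1|0|0
2|2|1|0|2
1|1|0|3|3
1|0|2|2|0
step 4: 3|2|1|0|3
3|1|1|0|0
2|2|1|0|2
1|1|0|3|3
1|0|2|2|0
step 5: 3|3|1|0|3
3|1|1|0|0
2|2|1|0|2
1|1|0|3|3
1|0|2|2|0
step 6: 1|1|2|0|3
0|3|1|0|0
3|2|1|0|2
1|1|0|3|3
1|0|2|2|0
step 7: 1|2|2|0|3
0|3|1|0|0
3|2|1|0|2
1|1|0|3|3
1|0|2|2|0
step 8: 1|3|2|0|3
0|3|1|0|0
3|2|1|0|2
1|1|0|3|3
1|0|2|2|0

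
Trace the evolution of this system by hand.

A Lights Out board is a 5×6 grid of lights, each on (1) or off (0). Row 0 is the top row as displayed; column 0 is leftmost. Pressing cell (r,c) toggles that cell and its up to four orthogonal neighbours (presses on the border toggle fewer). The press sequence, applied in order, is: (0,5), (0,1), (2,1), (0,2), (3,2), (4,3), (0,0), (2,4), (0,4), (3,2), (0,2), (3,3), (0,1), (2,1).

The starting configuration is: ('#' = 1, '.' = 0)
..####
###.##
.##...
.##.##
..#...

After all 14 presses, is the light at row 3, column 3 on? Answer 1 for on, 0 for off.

0

k=0  ..####
###.##
.##...
.##.##
..#...
k=1  ..##..
###.#.
.##...
.##.##
..#...
k=2  ##.#..
#.#.#.
.##...
.##.##
..#...
k=3  ##.#..
###.#.
#.....
..#.##
..#...
k=4  #.#...
##..#.
#.....
..#.##
..#...
k=5  #.#...
##..#.
#.#...
.#.###
......
k=6  #.#...
##..#.
#.#...
.#..##
..###.
k=7  .##...
.#..#.
#.#...
.#..##
..###.
k=8  .##...
.#....
#.####
.#...#
..###.
k=9  .#####
.#..#.
#.####
.#...#
..###.
k=10  .#####
.#..#.
#..###
..##.#
...##.
k=11  ....##
.##.#.
#..###
..##.#
...##.
k=12  ....##
.##.#.
#...##
....##
....#.
k=13  ###.##
..#.#.
#...##
....##
....#.
k=14  ###.##
.##.#.
.##.##
.#..##
....#.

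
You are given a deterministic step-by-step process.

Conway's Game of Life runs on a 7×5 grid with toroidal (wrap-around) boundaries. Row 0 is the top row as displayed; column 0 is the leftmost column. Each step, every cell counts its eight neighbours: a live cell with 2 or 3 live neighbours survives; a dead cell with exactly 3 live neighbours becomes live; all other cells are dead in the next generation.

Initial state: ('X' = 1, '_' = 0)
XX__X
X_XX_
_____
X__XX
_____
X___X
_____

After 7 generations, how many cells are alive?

gen 0: XX__X
X_XX_
_____
X__XX
_____
X___X
_____
gen 1: XXXXX
X_XX_
XXX__
____X
___X_
_____
_X___
gen 2: _____
_____
X_X__
XXXXX
_____
_____
_X_XX
gen 3: _____
_____
X_X__
X_XXX
XXXXX
_____
_____
gen 4: _____
_____
X_X__
_____
_____
XXXXX
_____
gen 5: _____
_____
_____
_____
XXXXX
XXXXX
XXXXX
gen 6: XXXXX
_____
_____
XXXXX
_____
_____
_____
gen 7: XXXXX
XXXXX
XXXXX
XXXXX
XXXXX
_____
XXXXX

30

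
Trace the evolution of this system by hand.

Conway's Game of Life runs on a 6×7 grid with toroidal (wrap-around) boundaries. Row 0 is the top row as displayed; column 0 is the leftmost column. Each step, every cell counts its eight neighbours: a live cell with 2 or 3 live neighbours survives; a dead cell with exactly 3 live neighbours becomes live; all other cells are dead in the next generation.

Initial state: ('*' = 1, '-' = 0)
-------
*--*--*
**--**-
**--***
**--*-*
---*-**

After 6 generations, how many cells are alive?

step 0: -------
*--*--*
**--**-
**--***
**--*-*
---*-**
step 1: *---**-
**--***
--**---
--**---
-***---
----***
step 2: -*-*---
***----
*----**
----*--
-*---*-
***---*
step 3: ---*--*
--*----
*----**
*---*--
-**--**
------*
step 4: -------
*----*-
**---**
----*--
-*---**
--*---*
step 5: ------*
**---*-
**--**-
-*--*--
*----**
*----**
step 6: -*-----
-*--**-
--*-**-
-*--*--
-*--*--
-------

11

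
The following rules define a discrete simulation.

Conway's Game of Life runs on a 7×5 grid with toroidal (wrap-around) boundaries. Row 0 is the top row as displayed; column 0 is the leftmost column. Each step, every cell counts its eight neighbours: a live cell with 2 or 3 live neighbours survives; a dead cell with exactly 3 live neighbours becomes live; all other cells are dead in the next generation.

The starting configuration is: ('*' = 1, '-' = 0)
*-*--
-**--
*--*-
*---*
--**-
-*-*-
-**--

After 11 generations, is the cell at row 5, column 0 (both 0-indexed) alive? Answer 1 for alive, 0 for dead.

1

gen 0: *-*--
-**--
*--*-
*---*
--**-
-*-*-
-**--
gen 1: *--*-
*-***
*-**-
***--
****-
-*-*-
*--*-
gen 2: *----
*----
-----
-----
---*-
---*-
**-*-
gen 3: *----
-----
-----
-----
-----
---*-
***--
gen 4: *----
-----
-----
-----
-----
-**--
***-*
gen 5: *---*
-----
-----
-----
-----
--**-
--***
gen 6: *---*
-----
-----
-----
-----
--*-*
***--
gen 7: *---*
-----
-----
-----
-----
*-**-
--*--
gen 8: -----
-----
-----
-----
-----
-***-
*-*--
gen 9: -----
-----
-----
-----
--*--
-***-
--**-
gen 10: -----
-----
-----
-----
-***-
-*---
-*-*-
gen 11: -----
-----
-----
--*--
-**--
**-*-
--*--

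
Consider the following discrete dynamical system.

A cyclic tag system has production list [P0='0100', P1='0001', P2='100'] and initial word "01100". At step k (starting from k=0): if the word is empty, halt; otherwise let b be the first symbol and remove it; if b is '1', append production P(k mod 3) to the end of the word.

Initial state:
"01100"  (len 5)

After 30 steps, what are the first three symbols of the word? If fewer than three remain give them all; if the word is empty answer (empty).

100

t=0: "01100"  (len 5)
t=1: "1100"  (len 4)
t=2: "1000001"  (len 7)
t=3: "000001100"  (len 9)
t=4: "00001100"  (len 8)
t=5: "0001100"  (len 7)
t=6: "001100"  (len 6)
t=7: "01100"  (len 5)
t=8: "1100"  (len 4)
t=9: "100100"  (len 6)
t=10: "001000100"  (len 9)
t=11: "01000100"  (len 8)
t=12: "1000100"  (len 7)
t=13: "0001000100"  (len 10)
t=14: "001000100"  (len 9)
t=15: "01000100"  (len 8)
t=16: "1000100"  (len 7)
t=17: "0001000001"  (len 10)
t=18: "001000001"  (len 9)
t=19: "01000001"  (len 8)
t=20: "1000001"  (len 7)
t=21: "000001100"  (len 9)
t=22: "00001100"  (len 8)
t=23: "0001100"  (len 7)
t=24: "001100"  (len 6)
t=25: "01100"  (len 5)
t=26: "1100"  (len 4)
t=27: "100100"  (len 6)
t=28: "001000100"  (len 9)
t=29: "01000100"  (len 8)
t=30: "1000100"  (len 7)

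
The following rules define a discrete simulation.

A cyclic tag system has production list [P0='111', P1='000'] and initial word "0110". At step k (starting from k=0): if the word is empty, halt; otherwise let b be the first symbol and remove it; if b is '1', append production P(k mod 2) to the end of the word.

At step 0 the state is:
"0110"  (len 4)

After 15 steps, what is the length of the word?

step 0: "0110"  (len 4)
step 1: "110"  (len 3)
step 2: "10000"  (len 5)
step 3: "0000111"  (len 7)
step 4: "000111"  (len 6)
step 5: "00111"  (len 5)
step 6: "0111"  (len 4)
step 7: "111"  (len 3)
step 8: "11000"  (len 5)
step 9: "1000111"  (len 7)
step 10: "000111000"  (len 9)
step 11: "00111000"  (len 8)
step 12: "0111000"  (len 7)
step 13: "111000"  (len 6)
step 14: "11000000"  (len 8)
step 15: "1000000111"  (len 10)

10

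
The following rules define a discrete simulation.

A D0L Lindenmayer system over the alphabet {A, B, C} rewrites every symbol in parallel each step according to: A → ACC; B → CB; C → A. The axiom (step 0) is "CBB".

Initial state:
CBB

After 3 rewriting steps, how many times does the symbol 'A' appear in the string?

7

t=0: CBB
t=1: ACBCB
t=2: ACCACBACB
t=3: ACCAAACCACBACCACB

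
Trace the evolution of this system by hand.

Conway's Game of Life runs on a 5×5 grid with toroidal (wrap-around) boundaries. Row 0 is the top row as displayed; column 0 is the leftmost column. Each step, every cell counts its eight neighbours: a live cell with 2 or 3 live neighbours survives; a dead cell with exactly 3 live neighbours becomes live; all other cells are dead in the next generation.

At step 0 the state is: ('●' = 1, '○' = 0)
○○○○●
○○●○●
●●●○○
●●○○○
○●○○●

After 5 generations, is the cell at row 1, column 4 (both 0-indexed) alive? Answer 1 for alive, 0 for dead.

k=0  ○○○○●
○○●○●
●●●○○
●●○○○
○●○○●
k=1  ○○○○●
○○●○●
○○●●●
○○○○●
○●○○●
k=2  ○○○○●
●○●○●
●○●○●
○○●○●
○○○●●
k=3  ○○○○○
○○○○○
○○●○○
○●●○○
●○○○●
k=4  ○○○○○
○○○○○
○●●○○
●●●●○
●●○○○
k=5  ○○○○○
○○○○○
●○○●○
○○○●●
●○○○●

0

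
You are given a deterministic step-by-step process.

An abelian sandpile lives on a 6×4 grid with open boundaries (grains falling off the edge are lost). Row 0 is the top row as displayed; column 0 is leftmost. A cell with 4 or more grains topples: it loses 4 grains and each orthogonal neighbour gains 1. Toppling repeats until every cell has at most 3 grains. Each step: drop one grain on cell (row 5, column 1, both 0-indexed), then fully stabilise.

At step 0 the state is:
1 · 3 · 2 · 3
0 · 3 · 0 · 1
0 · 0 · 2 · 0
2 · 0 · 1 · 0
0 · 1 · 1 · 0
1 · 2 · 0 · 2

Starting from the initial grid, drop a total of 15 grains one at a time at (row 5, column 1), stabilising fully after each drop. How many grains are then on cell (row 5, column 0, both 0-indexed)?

2

gen 0: 1 · 3 · 2 · 3
0 · 3 · 0 · 1
0 · 0 · 2 · 0
2 · 0 · 1 · 0
0 · 1 · 1 · 0
1 · 2 · 0 · 2
gen 1: 1 · 3 · 2 · 3
0 · 3 · 0 · 1
0 · 0 · 2 · 0
2 · 0 · 1 · 0
0 · 1 · 1 · 0
1 · 3 · 0 · 2
gen 2: 1 · 3 · 2 · 3
0 · 3 · 0 · 1
0 · 0 · 2 · 0
2 · 0 · 1 · 0
0 · 2 · 1 · 0
2 · 0 · 1 · 2
gen 3: 1 · 3 · 2 · 3
0 · 3 · 0 · 1
0 · 0 · 2 · 0
2 · 0 · 1 · 0
0 · 2 · 1 · 0
2 · 1 · 1 · 2
gen 4: 1 · 3 · 2 · 3
0 · 3 · 0 · 1
0 · 0 · 2 · 0
2 · 0 · 1 · 0
0 · 2 · 1 · 0
2 · 2 · 1 · 2
gen 5: 1 · 3 · 2 · 3
0 · 3 · 0 · 1
0 · 0 · 2 · 0
2 · 0 · 1 · 0
0 · 2 · 1 · 0
2 · 3 · 1 · 2
gen 6: 1 · 3 · 2 · 3
0 · 3 · 0 · 1
0 · 0 · 2 · 0
2 · 0 · 1 · 0
0 · 3 · 1 · 0
3 · 0 · 2 · 2
gen 7: 1 · 3 · 2 · 3
0 · 3 · 0 · 1
0 · 0 · 2 · 0
2 · 0 · 1 · 0
0 · 3 · 1 · 0
3 · 1 · 2 · 2
gen 8: 1 · 3 · 2 · 3
0 · 3 · 0 · 1
0 · 0 · 2 · 0
2 · 0 · 1 · 0
0 · 3 · 1 · 0
3 · 2 · 2 · 2
gen 9: 1 · 3 · 2 · 3
0 · 3 · 0 · 1
0 · 0 · 2 · 0
2 · 0 · 1 · 0
0 · 3 · 1 · 0
3 · 3 · 2 · 2
gen 10: 1 · 3 · 2 · 3
0 · 3 · 0 · 1
0 · 0 · 2 · 0
2 · 1 · 1 · 0
2 · 0 · 2 · 0
0 · 2 · 3 · 2
gen 11: 1 · 3 · 2 · 3
0 · 3 · 0 · 1
0 · 0 · 2 · 0
2 · 1 · 1 · 0
2 · 0 · 2 · 0
0 · 3 · 3 · 2
gen 12: 1 · 3 · 2 · 3
0 · 3 · 0 · 1
0 · 0 · 2 · 0
2 · 1 · 1 · 0
2 · 1 · 3 · 0
1 · 1 · 0 · 3
gen 13: 1 · 3 · 2 · 3
0 · 3 · 0 · 1
0 · 0 · 2 · 0
2 · 1 · 1 · 0
2 · 1 · 3 · 0
1 · 2 · 0 · 3
gen 14: 1 · 3 · 2 · 3
0 · 3 · 0 · 1
0 · 0 · 2 · 0
2 · 1 · 1 · 0
2 · 1 · 3 · 0
1 · 3 · 0 · 3
gen 15: 1 · 3 · 2 · 3
0 · 3 · 0 · 1
0 · 0 · 2 · 0
2 · 1 · 1 · 0
2 · 2 · 3 · 0
2 · 0 · 1 · 3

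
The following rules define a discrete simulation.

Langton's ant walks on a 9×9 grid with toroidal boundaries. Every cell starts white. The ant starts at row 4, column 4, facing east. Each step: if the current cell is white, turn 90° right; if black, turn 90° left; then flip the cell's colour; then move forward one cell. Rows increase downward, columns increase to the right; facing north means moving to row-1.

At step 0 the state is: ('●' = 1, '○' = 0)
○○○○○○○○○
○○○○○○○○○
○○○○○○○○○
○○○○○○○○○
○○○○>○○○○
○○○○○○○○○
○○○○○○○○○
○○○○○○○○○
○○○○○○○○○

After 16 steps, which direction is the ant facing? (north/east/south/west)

east

0) ○○○○○○○○○
○○○○○○○○○
○○○○○○○○○
○○○○○○○○○
○○○○>○○○○
○○○○○○○○○
○○○○○○○○○
○○○○○○○○○
○○○○○○○○○
1) ○○○○○○○○○
○○○○○○○○○
○○○○○○○○○
○○○○○○○○○
○○○○●○○○○
○○○○v○○○○
○○○○○○○○○
○○○○○○○○○
○○○○○○○○○
2) ○○○○○○○○○
○○○○○○○○○
○○○○○○○○○
○○○○○○○○○
○○○○●○○○○
○○○<●○○○○
○○○○○○○○○
○○○○○○○○○
○○○○○○○○○
3) ○○○○○○○○○
○○○○○○○○○
○○○○○○○○○
○○○○○○○○○
○○○^●○○○○
○○○●●○○○○
○○○○○○○○○
○○○○○○○○○
○○○○○○○○○
4) ○○○○○○○○○
○○○○○○○○○
○○○○○○○○○
○○○○○○○○○
○○○●>○○○○
○○○●●○○○○
○○○○○○○○○
○○○○○○○○○
○○○○○○○○○
5) ○○○○○○○○○
○○○○○○○○○
○○○○○○○○○
○○○○^○○○○
○○○●○○○○○
○○○●●○○○○
○○○○○○○○○
○○○○○○○○○
○○○○○○○○○
6) ○○○○○○○○○
○○○○○○○○○
○○○○○○○○○
○○○○●>○○○
○○○●○○○○○
○○○●●○○○○
○○○○○○○○○
○○○○○○○○○
○○○○○○○○○
7) ○○○○○○○○○
○○○○○○○○○
○○○○○○○○○
○○○○●●○○○
○○○●○v○○○
○○○●●○○○○
○○○○○○○○○
○○○○○○○○○
○○○○○○○○○
8) ○○○○○○○○○
○○○○○○○○○
○○○○○○○○○
○○○○●●○○○
○○○●<●○○○
○○○●●○○○○
○○○○○○○○○
○○○○○○○○○
○○○○○○○○○
9) ○○○○○○○○○
○○○○○○○○○
○○○○○○○○○
○○○○^●○○○
○○○●●●○○○
○○○●●○○○○
○○○○○○○○○
○○○○○○○○○
○○○○○○○○○
10) ○○○○○○○○○
○○○○○○○○○
○○○○○○○○○
○○○<○●○○○
○○○●●●○○○
○○○●●○○○○
○○○○○○○○○
○○○○○○○○○
○○○○○○○○○
11) ○○○○○○○○○
○○○○○○○○○
○○○^○○○○○
○○○●○●○○○
○○○●●●○○○
○○○●●○○○○
○○○○○○○○○
○○○○○○○○○
○○○○○○○○○
12) ○○○○○○○○○
○○○○○○○○○
○○○●>○○○○
○○○●○●○○○
○○○●●●○○○
○○○●●○○○○
○○○○○○○○○
○○○○○○○○○
○○○○○○○○○
13) ○○○○○○○○○
○○○○○○○○○
○○○●●○○○○
○○○●v●○○○
○○○●●●○○○
○○○●●○○○○
○○○○○○○○○
○○○○○○○○○
○○○○○○○○○
14) ○○○○○○○○○
○○○○○○○○○
○○○●●○○○○
○○○<●●○○○
○○○●●●○○○
○○○●●○○○○
○○○○○○○○○
○○○○○○○○○
○○○○○○○○○
15) ○○○○○○○○○
○○○○○○○○○
○○○●●○○○○
○○○○●●○○○
○○○v●●○○○
○○○●●○○○○
○○○○○○○○○
○○○○○○○○○
○○○○○○○○○
16) ○○○○○○○○○
○○○○○○○○○
○○○●●○○○○
○○○○●●○○○
○○○○>●○○○
○○○●●○○○○
○○○○○○○○○
○○○○○○○○○
○○○○○○○○○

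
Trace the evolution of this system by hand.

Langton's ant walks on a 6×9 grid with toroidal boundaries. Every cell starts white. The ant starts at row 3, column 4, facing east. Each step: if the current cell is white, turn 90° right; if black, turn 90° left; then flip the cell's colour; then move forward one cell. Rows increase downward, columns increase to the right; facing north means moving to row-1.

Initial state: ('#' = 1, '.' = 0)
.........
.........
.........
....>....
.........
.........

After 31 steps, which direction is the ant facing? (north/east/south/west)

step 0: .........
.........
.........
....>....
.........
.........
step 1: .........
.........
.........
....#....
....v....
.........
step 2: .........
.........
.........
....#....
...<#....
.........
step 3: .........
.........
.........
...^#....
...##....
.........
step 4: .........
.........
.........
...#>....
...##....
.........
step 5: .........
.........
....^....
...#.....
...##....
.........
step 6: .........
.........
....#>...
...#.....
...##....
.........
step 7: .........
.........
....##...
...#.v...
...##....
.........
step 8: .........
.........
....##...
...#<#...
...##....
.........
step 9: .........
.........
....^#...
...###...
...##....
.........
step 10: .........
.........
...<.#...
...###...
...##....
.........
step 11: .........
...^.....
...#.#...
...###...
...##....
.........
step 12: .........
...#>....
...#.#...
...###...
...##....
.........
step 13: .........
...##....
...#v#...
...###...
...##....
.........
step 14: .........
...##....
...<##...
...###...
...##....
.........
step 15: .........
...##....
....##...
...v##...
...##....
.........
step 16: .........
...##....
....##...
....>#...
...##....
.........
step 17: .........
...##....
....^#...
.....#...
...##....
.........
step 18: .........
...##....
...<.#...
.....#...
...##....
.........
step 19: .........
...^#....
...#.#...
.....#...
...##....
.........
step 20: .........
..<.#....
...#.#...
.....#...
...##....
.........
step 21: ..^......
..#.#....
...#.#...
.....#...
...##....
.........
step 22: ..#>.....
..#.#....
...#.#...
.....#...
...##....
.........
step 23: ..##.....
..#v#....
...#.#...
.....#...
...##....
.........
step 24: ..##.....
..<##....
...#.#...
.....#...
...##....
.........
step 25: ..##.....
...##....
..v#.#...
.....#...
...##....
.........
step 26: ..##.....
...##....
.<##.#...
.....#...
...##....
.........
step 27: ..##.....
.^.##....
.###.#...
.....#...
...##....
.........
step 28: ..##.....
.#>##....
.###.#...
.....#...
...##....
.........
step 29: ..##.....
.####....
.#v#.#...
.....#...
...##....
.........
step 30: ..##.....
.####....
.#.>.#...
.....#...
...##....
.........
step 31: ..##.....
.##^#....
.#...#...
.....#...
...##....
.........

north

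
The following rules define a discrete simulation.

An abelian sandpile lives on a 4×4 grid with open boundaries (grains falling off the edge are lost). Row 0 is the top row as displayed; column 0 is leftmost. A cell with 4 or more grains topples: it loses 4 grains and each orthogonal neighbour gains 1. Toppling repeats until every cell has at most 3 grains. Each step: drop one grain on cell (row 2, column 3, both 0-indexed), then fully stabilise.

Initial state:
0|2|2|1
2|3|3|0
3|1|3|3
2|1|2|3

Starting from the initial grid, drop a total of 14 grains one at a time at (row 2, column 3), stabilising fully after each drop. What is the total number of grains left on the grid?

0) 0|2|2|1
2|3|3|0
3|1|3|3
2|1|2|3
1) 0|3|3|1
3|0|1|2
3|3|2|2
2|2|0|1
2) 0|3|3|1
3|0|1|2
3|3|2|3
2|2|0|1
3) 0|3|3|1
3|0|1|3
3|3|3|0
2|2|0|2
4) 0|3|3|1
3|0|1|3
3|3|3|1
2|2|0|2
5) 0|3|3|1
3|0|1|3
3|3|3|2
2|2|0|2
6) 0|3|3|1
3|0|1|3
3|3|3|3
2|2|0|2
7) 1|3|3|2
0|2|3|0
1|1|1|2
3|3|1|3
8) 1|3|3|2
0|2|3|0
1|1|1|3
3|3|1|3
9) 1|3|3|2
0|2|3|1
1|1|2|1
3|3|2|0
10) 1|3|3|2
0|2|3|1
1|1|2|2
3|3|2|0
11) 1|3|3|2
0|2|3|1
1|1|2|3
3|3|2|0
12) 1|3|3|2
0|2|3|2
1|1|3|0
3|3|2|1
13) 1|3|3|2
0|2|3|2
1|1|3|1
3|3|2|1
14) 1|3|3|2
0|2|3|2
1|1|3|2
3|3|2|1

32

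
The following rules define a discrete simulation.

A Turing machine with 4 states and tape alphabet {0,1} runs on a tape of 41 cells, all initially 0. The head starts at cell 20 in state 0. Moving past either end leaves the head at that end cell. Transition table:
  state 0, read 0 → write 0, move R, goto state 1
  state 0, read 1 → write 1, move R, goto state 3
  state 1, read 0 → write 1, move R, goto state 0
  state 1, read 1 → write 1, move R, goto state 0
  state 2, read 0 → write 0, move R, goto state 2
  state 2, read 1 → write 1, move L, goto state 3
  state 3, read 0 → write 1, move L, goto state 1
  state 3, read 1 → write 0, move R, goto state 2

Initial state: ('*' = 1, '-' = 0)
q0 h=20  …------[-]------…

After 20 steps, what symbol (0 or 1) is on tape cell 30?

step 0: q0 h=20  …------[-]------…
step 1: q1 h=21  …------[-]------…
step 2: q0 h=22  …-----*[-]------…
step 3: q1 h=23  …----*-[-]------…
step 4: q0 h=24  …---*-*[-]------…
step 5: q1 h=25  …--*-*-[-]------…
step 6: q0 h=26  …-*-*-*[-]------…
step 7: q1 h=27  …*-*-*-[-]------…
step 8: q0 h=28  …-*-*-*[-]------…
step 9: q1 h=29  …*-*-*-[-]------…
step 10: q0 h=30  …-*-*-*[-]------…
step 11: q1 h=31  …*-*-*-[-]------…
step 12: q0 h=32  …-*-*-*[-]------…
step 13: q1 h=33  …*-*-*-[-]------…
step 14: q0 h=34  …-*-*-*[-]------|
step 15: q1 h=35  …*-*-*-[-]-----|
step 16: q0 h=36  …-*-*-*[-]----|
step 17: q1 h=37  …*-*-*-[-]---|
step 18: q0 h=38  …-*-*-*[-]--|
step 19: q1 h=39  …*-*-*-[-]-|
step 20: q0 h=40  …-*-*-*[-]|

0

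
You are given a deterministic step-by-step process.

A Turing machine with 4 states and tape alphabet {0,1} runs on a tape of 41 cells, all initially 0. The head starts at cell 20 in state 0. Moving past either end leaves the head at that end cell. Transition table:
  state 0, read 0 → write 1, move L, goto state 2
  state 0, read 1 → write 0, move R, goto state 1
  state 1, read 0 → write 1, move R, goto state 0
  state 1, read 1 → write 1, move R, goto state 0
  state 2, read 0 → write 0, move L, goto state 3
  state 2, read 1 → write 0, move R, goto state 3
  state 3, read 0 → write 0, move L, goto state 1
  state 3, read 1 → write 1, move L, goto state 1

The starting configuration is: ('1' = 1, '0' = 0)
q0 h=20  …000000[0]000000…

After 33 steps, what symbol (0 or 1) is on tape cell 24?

gen 0: q0 h=20  …000000[0]000000…
gen 1: q2 h=19  …000000[0]100000…
gen 2: q3 h=18  …000000[0]010000…
gen 3: q1 h=17  …000000[0]001000…
gen 4: q0 h=18  …000001[0]010000…
gen 5: q2 h=17  …000000[1]101000…
gen 6: q3 h=18  …000000[1]010000…
gen 7: q1 h=17  …000000[0]101000…
gen 8: q0 h=18  …000001[1]010000…
gen 9: q1 h=19  …000010[0]100000…
gen 10: q0 h=20  …000101[1]000000…
gen 11: q1 h=21  …001010[0]000000…
gen 12: q0 h=22  …010101[0]000000…
gen 13: q2 h=21  …001010[1]100000…
gen 14: q3 h=22  …010100[1]000000…
gen 15: q1 h=21  …001010[0]100000…
gen 16: q0 h=22  …010101[1]000000…
gen 17: q1 h=23  …101010[0]000000…
gen 18: q0 h=24  …010101[0]000000…
gen 19: q2 h=23  …101010[1]100000…
gen 20: q3 h=24  …010100[1]000000…
gen 21: q1 h=23  …101010[0]100000…
gen 22: q0 h=24  …010101[1]000000…
gen 23: q1 h=25  …101010[0]000000…
gen 24: q0 h=26  …010101[0]000000…
gen 25: q2 h=25  …101010[1]100000…
gen 26: q3 h=26  …010100[1]000000…
gen 27: q1 h=25  …101010[0]100000…
gen 28: q0 h=26  …010101[1]000000…
gen 29: q1 h=27  …101010[0]000000…
gen 30: q0 h=28  …010101[0]000000…
gen 31: q2 h=27  …101010[1]100000…
gen 32: q3 h=28  …010100[1]000000…
gen 33: q1 h=27  …101010[0]100000…

0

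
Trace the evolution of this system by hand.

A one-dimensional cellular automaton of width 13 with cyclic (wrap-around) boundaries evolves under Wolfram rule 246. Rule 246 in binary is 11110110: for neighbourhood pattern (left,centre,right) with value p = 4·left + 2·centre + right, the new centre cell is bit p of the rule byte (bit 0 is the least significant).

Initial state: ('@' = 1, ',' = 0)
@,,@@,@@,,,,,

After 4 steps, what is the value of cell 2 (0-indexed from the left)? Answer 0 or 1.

1

k=0  @,,@@,@@,,,,,
k=1  @@@,@@,@@,,,@
k=2  @@@@,@@,@@,@,
k=3  ,@@@@,@@,@@@@
k=4  @,@@@@,@@,@@@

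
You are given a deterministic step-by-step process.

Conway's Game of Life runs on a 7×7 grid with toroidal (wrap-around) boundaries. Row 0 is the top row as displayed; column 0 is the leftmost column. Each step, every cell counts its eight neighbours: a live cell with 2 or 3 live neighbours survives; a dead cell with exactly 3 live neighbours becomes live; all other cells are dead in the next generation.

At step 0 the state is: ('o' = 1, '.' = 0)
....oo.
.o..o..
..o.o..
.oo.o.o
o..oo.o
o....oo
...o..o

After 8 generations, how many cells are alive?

0) ....oo.
.o..o..
..o.o..
.oo.o.o
o..oo.o
o....oo
...o..o
1) ...ooo.
....o..
o.o.o..
.oo.o.o
..ooo..
...o...
o......
2) ...ooo.
.......
o.o.o..
o...o..
.o..oo.
..ooo..
...o...
3) ...oo..
.....o.
.o.o...
o...o.o
.oo..o.
..o..o.
.....o.
4) ....oo.
..oo...
o...ooo
o..oooo
oooooo.
.oo.ooo
...o.o.
5) ..o..o.
...o...
ooo....
.......
.......
.......
..oo...
6) ..o.o..
...o...
.oo....
.o.....
.......
.......
..oo...
7) ..o.o..
.o.o...
.oo....
.oo....
.......
.......
..oo...
8) .o..o..
.o.o...
o..o...
.oo....
.......
.......
..oo...

10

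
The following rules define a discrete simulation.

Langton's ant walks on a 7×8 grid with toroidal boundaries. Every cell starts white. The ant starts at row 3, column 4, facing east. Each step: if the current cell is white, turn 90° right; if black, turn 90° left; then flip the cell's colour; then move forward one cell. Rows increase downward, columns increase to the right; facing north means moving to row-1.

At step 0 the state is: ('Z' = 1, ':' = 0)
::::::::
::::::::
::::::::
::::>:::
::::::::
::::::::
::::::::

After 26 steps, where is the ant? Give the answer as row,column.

k=0  ::::::::
::::::::
::::::::
::::>:::
::::::::
::::::::
::::::::
k=1  ::::::::
::::::::
::::::::
::::Z:::
::::v:::
::::::::
::::::::
k=2  ::::::::
::::::::
::::::::
::::Z:::
:::<Z:::
::::::::
::::::::
k=3  ::::::::
::::::::
::::::::
:::^Z:::
:::ZZ:::
::::::::
::::::::
k=4  ::::::::
::::::::
::::::::
:::Z>:::
:::ZZ:::
::::::::
::::::::
k=5  ::::::::
::::::::
::::^:::
:::Z::::
:::ZZ:::
::::::::
::::::::
k=6  ::::::::
::::::::
::::Z>::
:::Z::::
:::ZZ:::
::::::::
::::::::
k=7  ::::::::
::::::::
::::ZZ::
:::Z:v::
:::ZZ:::
::::::::
::::::::
k=8  ::::::::
::::::::
::::ZZ::
:::Z<Z::
:::ZZ:::
::::::::
::::::::
k=9  ::::::::
::::::::
::::^Z::
:::ZZZ::
:::ZZ:::
::::::::
::::::::
k=10  ::::::::
::::::::
:::<:Z::
:::ZZZ::
:::ZZ:::
::::::::
::::::::
k=11  ::::::::
:::^::::
:::Z:Z::
:::ZZZ::
:::ZZ:::
::::::::
::::::::
k=12  ::::::::
:::Z>:::
:::Z:Z::
:::ZZZ::
:::ZZ:::
::::::::
::::::::
k=13  ::::::::
:::ZZ:::
:::ZvZ::
:::ZZZ::
:::ZZ:::
::::::::
::::::::
k=14  ::::::::
:::ZZ:::
:::<ZZ::
:::ZZZ::
:::ZZ:::
::::::::
::::::::
k=15  ::::::::
:::ZZ:::
::::ZZ::
:::vZZ::
:::ZZ:::
::::::::
::::::::
k=16  ::::::::
:::ZZ:::
::::ZZ::
::::>Z::
:::ZZ:::
::::::::
::::::::
k=17  ::::::::
:::ZZ:::
::::^Z::
:::::Z::
:::ZZ:::
::::::::
::::::::
k=18  ::::::::
:::ZZ:::
:::<:Z::
:::::Z::
:::ZZ:::
::::::::
::::::::
k=19  ::::::::
:::^Z:::
:::Z:Z::
:::::Z::
:::ZZ:::
::::::::
::::::::
k=20  ::::::::
::<:Z:::
:::Z:Z::
:::::Z::
:::ZZ:::
::::::::
::::::::
k=21  ::^:::::
::Z:Z:::
:::Z:Z::
:::::Z::
:::ZZ:::
::::::::
::::::::
k=22  ::Z>::::
::Z:Z:::
:::Z:Z::
:::::Z::
:::ZZ:::
::::::::
::::::::
k=23  ::ZZ::::
::ZvZ:::
:::Z:Z::
:::::Z::
:::ZZ:::
::::::::
::::::::
k=24  ::ZZ::::
::<ZZ:::
:::Z:Z::
:::::Z::
:::ZZ:::
::::::::
::::::::
k=25  ::ZZ::::
:::ZZ:::
::vZ:Z::
:::::Z::
:::ZZ:::
::::::::
::::::::
k=26  ::ZZ::::
:::ZZ:::
:<ZZ:Z::
:::::Z::
:::ZZ:::
::::::::
::::::::

2,1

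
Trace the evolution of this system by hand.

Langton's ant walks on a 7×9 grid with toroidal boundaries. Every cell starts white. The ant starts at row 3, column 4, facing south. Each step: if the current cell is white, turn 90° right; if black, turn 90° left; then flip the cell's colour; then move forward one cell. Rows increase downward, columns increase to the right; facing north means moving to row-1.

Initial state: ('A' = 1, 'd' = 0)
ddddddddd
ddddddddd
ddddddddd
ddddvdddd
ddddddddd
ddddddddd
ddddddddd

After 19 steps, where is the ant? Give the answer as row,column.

2,6

gen 0: ddddddddd
ddddddddd
ddddddddd
ddddvdddd
ddddddddd
ddddddddd
ddddddddd
gen 1: ddddddddd
ddddddddd
ddddddddd
ddd<Adddd
ddddddddd
ddddddddd
ddddddddd
gen 2: ddddddddd
ddddddddd
ddd^ddddd
dddAAdddd
ddddddddd
ddddddddd
ddddddddd
gen 3: ddddddddd
ddddddddd
dddA>dddd
dddAAdddd
ddddddddd
ddddddddd
ddddddddd
gen 4: ddddddddd
ddddddddd
dddAAdddd
dddAvdddd
ddddddddd
ddddddddd
ddddddddd
gen 5: ddddddddd
ddddddddd
dddAAdddd
dddAd>ddd
ddddddddd
ddddddddd
ddddddddd
gen 6: ddddddddd
ddddddddd
dddAAdddd
dddAdAddd
dddddvddd
ddddddddd
ddddddddd
gen 7: ddddddddd
ddddddddd
dddAAdddd
dddAdAddd
dddd<Addd
ddddddddd
ddddddddd
gen 8: ddddddddd
ddddddddd
dddAAdddd
dddA^Addd
ddddAAddd
ddddddddd
ddddddddd
gen 9: ddddddddd
ddddddddd
dddAAdddd
dddAA>ddd
ddddAAddd
ddddddddd
ddddddddd
gen 10: ddddddddd
ddddddddd
dddAA^ddd
dddAAdddd
ddddAAddd
ddddddddd
ddddddddd
gen 11: ddddddddd
ddddddddd
dddAAA>dd
dddAAdddd
ddddAAddd
ddddddddd
ddddddddd
gen 12: ddddddddd
ddddddddd
dddAAAAdd
dddAAdvdd
ddddAAddd
ddddddddd
ddddddddd
gen 13: ddddddddd
ddddddddd
dddAAAAdd
dddAA<Add
ddddAAddd
ddddddddd
ddddddddd
gen 14: ddddddddd
ddddddddd
dddAA^Add
dddAAAAdd
ddddAAddd
ddddddddd
ddddddddd
gen 15: ddddddddd
ddddddddd
dddA<dAdd
dddAAAAdd
ddddAAddd
ddddddddd
ddddddddd
gen 16: ddddddddd
ddddddddd
dddAddAdd
dddAvAAdd
ddddAAddd
ddddddddd
ddddddddd
gen 17: ddddddddd
ddddddddd
dddAddAdd
dddAd>Add
ddddAAddd
ddddddddd
ddddddddd
gen 18: ddddddddd
ddddddddd
dddAd^Add
dddAddAdd
ddddAAddd
ddddddddd
ddddddddd
gen 19: ddddddddd
ddddddddd
dddAdA>dd
dddAddAdd
ddddAAddd
ddddddddd
ddddddddd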